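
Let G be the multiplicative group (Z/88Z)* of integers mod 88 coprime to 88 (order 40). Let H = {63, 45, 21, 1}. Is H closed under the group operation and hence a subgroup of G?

63 ∈ H but its inverse 7 ∉ H, so H is not a subgroup.

No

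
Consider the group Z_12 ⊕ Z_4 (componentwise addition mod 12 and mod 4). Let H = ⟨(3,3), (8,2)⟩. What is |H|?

|⟨(3,3)⟩| = 4 and |⟨(8,2)⟩| = 6, so |H| is a multiple of lcm(4, 6) = 12 and divides |G| = 48.
Closing under the operation: H = {(0,0), (0,2), (1,1), (1,3), (2,0), (2,2), (3,1), (3,3), (4,0), (4,2), (5,1), (5,3), (6,0), (6,2), (7,1), (7,3), (8,0), (8,2), (9,1), (9,3), (10,0), (10,2), (11,1), (11,3)}, so |H| = 24.

24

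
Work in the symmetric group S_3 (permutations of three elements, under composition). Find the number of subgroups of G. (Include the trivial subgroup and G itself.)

|G| = 6, so by Lagrange every subgroup order divides 6. Divisors: 1, 2, 3, 6.
Subgroups by order — order 1: 1; order 2: 3; order 3: 1; order 6: 1.
Total: 1 + 3 + 1 + 1 = 6.

6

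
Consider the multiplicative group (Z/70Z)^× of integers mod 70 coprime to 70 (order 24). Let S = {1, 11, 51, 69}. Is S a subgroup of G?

Closure fails: 51 · 69 = 19 ∉ S. So S is not a subgroup.

No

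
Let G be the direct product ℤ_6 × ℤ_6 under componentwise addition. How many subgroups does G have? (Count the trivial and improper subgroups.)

30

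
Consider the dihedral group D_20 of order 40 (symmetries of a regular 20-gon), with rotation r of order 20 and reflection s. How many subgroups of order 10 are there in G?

|G| = 40 and 10 | 40, so subgroups of order 10 are possible by Lagrange.
The subgroups of order 10 are: {e, r^2, r^4, r^6, r^8, r^10, r^12, r^14, r^16, r^18}; {e, r^4, r^8, r^12, r^16, r^2s, r^6s, r^10s, r^14s, r^18s}; {e, r^4, r^8, r^12, r^16, r^3s, r^7s, r^11s, r^15s, r^19s}; {e, r^4, r^8, r^12, r^16, s, r^4s, r^8s, r^12s, r^16s}; … (5 in all).
So G has 5 subgroups of order 10.

5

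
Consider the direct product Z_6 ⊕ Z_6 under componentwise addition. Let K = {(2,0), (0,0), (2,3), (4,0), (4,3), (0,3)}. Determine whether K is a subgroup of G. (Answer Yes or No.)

|K| = 6 divides |G| = 36, consistent with Lagrange.
K contains the identity, every element's inverse is in K, and K is closed under +: it is a subgroup.
In fact K = ⟨(2,3)⟩.

Yes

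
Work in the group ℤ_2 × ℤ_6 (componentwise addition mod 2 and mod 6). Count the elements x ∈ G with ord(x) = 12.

0

An element (a,b) has order lcm(ord(a), ord(b)); count pairs with lcm equal to 12.
Enumerating gives 0 such elements.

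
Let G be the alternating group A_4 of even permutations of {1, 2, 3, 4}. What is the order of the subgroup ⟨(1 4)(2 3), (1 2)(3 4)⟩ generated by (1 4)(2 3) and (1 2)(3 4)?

|⟨(1 4)(2 3)⟩| = 2 and |⟨(1 2)(3 4)⟩| = 2, so |H| is a multiple of lcm(2, 2) = 2 and divides |G| = 12.
Closing under the operation: H = {e, (1 2)(3 4), (1 3)(2 4), (1 4)(2 3)}, so |H| = 4.

4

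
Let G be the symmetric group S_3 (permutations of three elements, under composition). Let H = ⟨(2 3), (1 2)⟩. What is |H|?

6

|⟨(2 3)⟩| = 2 and |⟨(1 2)⟩| = 2, so |H| is a multiple of lcm(2, 2) = 2 and divides |G| = 6.
Closing {(2 3), (1 2)} under the group operation gives all of G, so |H| = 6.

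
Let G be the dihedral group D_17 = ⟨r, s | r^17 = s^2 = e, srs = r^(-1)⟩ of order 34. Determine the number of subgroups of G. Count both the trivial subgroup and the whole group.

|G| = 34, so by Lagrange every subgroup order divides 34. Divisors: 1, 2, 17, 34.
Subgroups by order — order 1: 1; order 2: 17; order 17: 1; order 34: 1.
Total: 1 + 17 + 1 + 1 = 20.

20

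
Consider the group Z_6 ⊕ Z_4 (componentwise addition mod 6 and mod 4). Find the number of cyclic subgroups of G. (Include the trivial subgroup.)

12

A cyclic subgroup of order d is generated by each of its φ(d) elements of order d, so the cyclic subgroups of order d number (#elements of order d)/φ(d).
Cyclic subgroups by order — order 1: 1; order 2: 3; order 3: 1; order 4: 2; order 6: 3; order 12: 2.
Total: 12.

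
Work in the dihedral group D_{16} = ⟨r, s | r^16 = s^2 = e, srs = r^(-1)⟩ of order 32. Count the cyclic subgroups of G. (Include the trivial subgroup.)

Group the elements of G by the cyclic subgroup they generate; each cyclic subgroup of order d accounts for φ(d) elements.
Cyclic subgroups by order — order 1: 1; order 2: 17; order 4: 1; order 8: 1; order 16: 1.
Total: 21.

21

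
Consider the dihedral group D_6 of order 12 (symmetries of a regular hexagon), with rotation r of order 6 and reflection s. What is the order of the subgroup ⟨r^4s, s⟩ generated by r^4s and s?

|⟨r^4s⟩| = 2 and |⟨s⟩| = 2, so |H| is a multiple of lcm(2, 2) = 2 and divides |G| = 12.
Closing under the operation: H = {e, r^2, r^4, s, r^2s, r^4s}, so |H| = 6.

6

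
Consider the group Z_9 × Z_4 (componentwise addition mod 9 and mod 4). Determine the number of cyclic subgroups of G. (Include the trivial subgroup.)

9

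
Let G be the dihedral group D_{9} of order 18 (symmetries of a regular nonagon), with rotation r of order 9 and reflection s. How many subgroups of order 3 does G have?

|G| = 18 and 3 | 18, so subgroups of order 3 are possible by Lagrange.
The subgroups of order 3 are: {e, r^3, r^6}.
So G has 1 subgroup of order 3.

1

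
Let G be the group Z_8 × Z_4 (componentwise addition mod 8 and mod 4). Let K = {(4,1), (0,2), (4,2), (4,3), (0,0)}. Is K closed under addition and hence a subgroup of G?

No

|K| = 5 does not divide |G| = 32, so by Lagrange K is not a subgroup.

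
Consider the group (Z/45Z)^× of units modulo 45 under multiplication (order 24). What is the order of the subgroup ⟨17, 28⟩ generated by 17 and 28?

8

|⟨17⟩| = 4 and |⟨28⟩| = 4, so |H| is a multiple of lcm(4, 4) = 4 and divides |G| = 24.
Closing under the operation: H = {1, 8, 17, 19, 26, 28, 37, 44}, so |H| = 8.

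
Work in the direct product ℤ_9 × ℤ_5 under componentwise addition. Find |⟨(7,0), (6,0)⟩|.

|⟨(7,0)⟩| = 9 and |⟨(6,0)⟩| = 3, so |H| is a multiple of lcm(9, 3) = 9 and divides |G| = 45.
Closing under the operation: H = {(0,0), (1,0), (2,0), (3,0), (4,0), (5,0), (6,0), (7,0), (8,0)}, so |H| = 9.

9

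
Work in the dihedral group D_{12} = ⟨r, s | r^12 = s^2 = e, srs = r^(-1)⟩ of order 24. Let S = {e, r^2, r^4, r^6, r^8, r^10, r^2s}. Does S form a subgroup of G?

No

|S| = 7 does not divide |G| = 24, so by Lagrange S is not a subgroup.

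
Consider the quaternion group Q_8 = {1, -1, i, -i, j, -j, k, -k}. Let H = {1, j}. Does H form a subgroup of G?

j ∈ H but its inverse -j ∉ H, so H is not a subgroup.

No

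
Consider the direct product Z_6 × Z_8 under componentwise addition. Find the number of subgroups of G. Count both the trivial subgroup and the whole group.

|G| = 48, so by Lagrange every subgroup order divides 48. Divisors: 1, 2, 3, 4, 6, 8, 12, 16, 24, 48.
Subgroups by order — order 1: 1; order 2: 3; order 3: 1; order 4: 3; order 6: 3; order 8: 3; order 12: 3; order 16: 1; order 24: 3; order 48: 1.
Total: 1 + 3 + 1 + 3 + 3 + 3 + 3 + 1 + 3 + 1 = 22.

22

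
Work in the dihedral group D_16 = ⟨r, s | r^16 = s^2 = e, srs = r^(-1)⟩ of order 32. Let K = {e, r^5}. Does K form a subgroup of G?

r^5 ∈ K but its inverse r^11 ∉ K, so K is not a subgroup.

No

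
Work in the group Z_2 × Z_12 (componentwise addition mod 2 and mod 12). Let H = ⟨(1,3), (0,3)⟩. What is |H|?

8

|⟨(1,3)⟩| = 4 and |⟨(0,3)⟩| = 4, so |H| is a multiple of lcm(4, 4) = 4 and divides |G| = 24.
Closing under the operation: H = {(0,0), (0,3), (0,6), (0,9), (1,0), (1,3), (1,6), (1,9)}, so |H| = 8.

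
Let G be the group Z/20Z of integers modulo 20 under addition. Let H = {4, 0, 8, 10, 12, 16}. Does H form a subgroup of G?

No

|H| = 6 does not divide |G| = 20, so by Lagrange H is not a subgroup.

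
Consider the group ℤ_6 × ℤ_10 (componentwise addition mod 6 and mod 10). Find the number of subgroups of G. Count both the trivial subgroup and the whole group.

|G| = 60, so by Lagrange every subgroup order divides 60. Divisors: 1, 2, 3, 4, 5, 6, 10, 12, 15, 20, 30, 60.
Subgroups by order — order 1: 1; order 2: 3; order 3: 1; order 4: 1; order 5: 1; order 6: 3; order 10: 3; order 12: 1; order 15: 1; order 20: 1; order 30: 3; order 60: 1.
Total: 1 + 3 + 1 + 1 + 1 + 3 + 3 + 1 + 1 + 1 + 3 + 1 = 20.

20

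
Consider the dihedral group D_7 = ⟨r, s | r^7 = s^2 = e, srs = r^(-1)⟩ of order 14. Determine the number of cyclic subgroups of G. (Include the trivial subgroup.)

Group the elements of G by the cyclic subgroup they generate; each cyclic subgroup of order d accounts for φ(d) elements.
Cyclic subgroups by order — order 1: 1; order 2: 7; order 7: 1.
Total: 9.

9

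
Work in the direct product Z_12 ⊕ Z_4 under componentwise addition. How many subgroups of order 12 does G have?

|G| = 48 and 12 | 48, so subgroups of order 12 are possible by Lagrange.
The subgroups of order 12 are: {(0,0), (0,1), (0,2), (0,3), (4,0), (4,1), (4,2), (4,3), (8,0), (8,1), (8,2), (8,3)}; {(0,0), (0,2), (2,0), (2,2), (4,0), (4,2), (6,0), (6,2), (8,0), (8,2), (10,0), (10,2)}; {(0,0), (0,2), (2,1), (2,3), (4,0), (4,2), (6,1), (6,3), (8,0), (8,2), (10,1), (10,3)}; {(0,0), (1,0), (2,0), (3,0), (4,0), (5,0), (6,0), (7,0), (8,0), (9,0), (10,0), (11,0)}; … (7 in all).
So G has 7 subgroups of order 12.

7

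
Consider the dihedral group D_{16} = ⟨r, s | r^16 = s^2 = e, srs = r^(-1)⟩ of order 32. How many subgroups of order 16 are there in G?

3

|G| = 32 and 16 | 32, so subgroups of order 16 are possible by Lagrange.
The subgroups of order 16 are: {e, r, r^2, r^3, r^4, r^5, r^6, r^7, r^8, r^9, r^10, r^11, r^12, r^13, r^14, r^15}; {e, r^2, r^4, r^6, r^8, r^10, r^12, r^14, s, r^2s, r^4s, r^6s, r^8s, r^10s, r^12s, r^14s}; {e, r^2, r^4, r^6, r^8, r^10, r^12, r^14, rs, r^3s, r^5s, r^7s, r^9s, r^11s, r^13s, r^15s}.
So G has 3 subgroups of order 16.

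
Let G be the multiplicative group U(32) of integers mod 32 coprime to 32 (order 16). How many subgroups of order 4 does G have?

|G| = 16 and 4 | 16, so subgroups of order 4 are possible by Lagrange.
The subgroups of order 4 are: {1, 15, 17, 31}; {1, 7, 17, 23}; {1, 9, 17, 25}.
So G has 3 subgroups of order 4.

3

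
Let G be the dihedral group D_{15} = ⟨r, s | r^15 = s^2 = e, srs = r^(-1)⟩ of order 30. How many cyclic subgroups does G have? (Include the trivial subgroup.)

19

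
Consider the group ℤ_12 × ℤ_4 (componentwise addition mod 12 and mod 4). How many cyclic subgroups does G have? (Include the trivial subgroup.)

20

Each element a generates a cyclic subgroup ⟨a⟩; distinct elements may generate the same one (a cyclic group of order d has φ(d) generators).
Cyclic subgroups by order — order 1: 1; order 2: 3; order 3: 1; order 4: 6; order 6: 3; order 12: 6.
Total: 20.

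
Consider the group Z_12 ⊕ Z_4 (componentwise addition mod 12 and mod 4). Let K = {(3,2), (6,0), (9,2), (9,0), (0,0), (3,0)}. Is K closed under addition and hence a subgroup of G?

No

Closure fails: (9,0) + (9,2) = (6,2) ∉ K. So K is not a subgroup.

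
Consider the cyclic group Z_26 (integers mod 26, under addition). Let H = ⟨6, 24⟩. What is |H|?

|⟨6⟩| = 13 and |⟨24⟩| = 13, so |H| is a multiple of lcm(13, 13) = 13 and divides |G| = 26.
Closing under the operation: H = {0, 2, 4, 6, 8, 10, 12, 14, 16, 18, 20, 22, 24}, so |H| = 13.

13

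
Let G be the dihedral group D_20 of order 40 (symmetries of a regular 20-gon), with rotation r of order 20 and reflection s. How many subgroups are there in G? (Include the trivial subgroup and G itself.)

48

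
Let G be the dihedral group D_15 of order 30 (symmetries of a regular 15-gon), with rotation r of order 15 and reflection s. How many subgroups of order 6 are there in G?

|G| = 30 and 6 | 30, so subgroups of order 6 are possible by Lagrange.
The subgroups of order 6 are: {e, r^5, r^10, s, r^5s, r^10s}; {e, r^5, r^10, rs, r^6s, r^11s}; {e, r^5, r^10, r^2s, r^7s, r^12s}; {e, r^5, r^10, r^3s, r^8s, r^13s}; … (5 in all).
So G has 5 subgroups of order 6.

5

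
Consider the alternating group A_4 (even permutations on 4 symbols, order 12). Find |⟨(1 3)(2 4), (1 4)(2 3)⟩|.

|⟨(1 3)(2 4)⟩| = 2 and |⟨(1 4)(2 3)⟩| = 2, so |H| is a multiple of lcm(2, 2) = 2 and divides |G| = 12.
Closing under the operation: H = {e, (1 2)(3 4), (1 3)(2 4), (1 4)(2 3)}, so |H| = 4.

4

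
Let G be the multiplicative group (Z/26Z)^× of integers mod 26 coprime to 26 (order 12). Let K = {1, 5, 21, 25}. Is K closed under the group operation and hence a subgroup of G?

Yes

|K| = 4 divides |G| = 12, consistent with Lagrange.
K contains the identity, every element's inverse is in K, and K is closed under ·: it is a subgroup.
In fact K = ⟨21⟩.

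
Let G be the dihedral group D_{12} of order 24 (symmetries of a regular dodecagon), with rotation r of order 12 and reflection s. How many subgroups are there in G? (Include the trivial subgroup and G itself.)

|G| = 24, so by Lagrange every subgroup order divides 24. Divisors: 1, 2, 3, 4, 6, 8, 12, 24.
Subgroups by order — order 1: 1; order 2: 13; order 3: 1; order 4: 7; order 6: 5; order 8: 3; order 12: 3; order 24: 1.
Total: 1 + 13 + 1 + 7 + 5 + 3 + 3 + 1 = 34.

34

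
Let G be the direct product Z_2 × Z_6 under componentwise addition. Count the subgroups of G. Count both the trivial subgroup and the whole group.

10

|G| = 12, so by Lagrange every subgroup order divides 12. Divisors: 1, 2, 3, 4, 6, 12.
Subgroups by order — order 1: 1; order 2: 3; order 3: 1; order 4: 1; order 6: 3; order 12: 1.
Total: 1 + 3 + 1 + 1 + 3 + 1 = 10.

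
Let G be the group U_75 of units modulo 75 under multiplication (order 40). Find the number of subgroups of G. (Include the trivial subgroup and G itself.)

16

|G| = 40, so by Lagrange every subgroup order divides 40. Divisors: 1, 2, 4, 5, 8, 10, 20, 40.
Subgroups by order — order 1: 1; order 2: 3; order 4: 3; order 5: 1; order 8: 1; order 10: 3; order 20: 3; order 40: 1.
Total: 1 + 3 + 3 + 1 + 1 + 3 + 3 + 1 = 16.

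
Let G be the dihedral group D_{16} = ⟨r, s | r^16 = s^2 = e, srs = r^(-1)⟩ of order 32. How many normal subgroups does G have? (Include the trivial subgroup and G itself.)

8

G has 36 subgroups. Checking conjugation-invariance by order — order 1: 1/1 normal; order 2: 1/17 normal; order 4: 1/9 normal; order 8: 1/5 normal; order 16: 3/3 normal; order 32: 1/1 normal.
Total normal subgroups: 8.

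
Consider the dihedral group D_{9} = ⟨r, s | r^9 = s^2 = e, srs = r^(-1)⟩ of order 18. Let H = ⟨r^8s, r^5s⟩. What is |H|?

6

|⟨r^8s⟩| = 2 and |⟨r^5s⟩| = 2, so |H| is a multiple of lcm(2, 2) = 2 and divides |G| = 18.
Closing under the operation: H = {e, r^3, r^6, r^2s, r^5s, r^8s}, so |H| = 6.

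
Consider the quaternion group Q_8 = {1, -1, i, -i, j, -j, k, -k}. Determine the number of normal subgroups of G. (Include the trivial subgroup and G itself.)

G has 6 subgroups. Checking conjugation-invariance by order — order 1: 1/1 normal; order 2: 1/1 normal; order 4: 3/3 normal; order 8: 1/1 normal.
Total normal subgroups: 6.

6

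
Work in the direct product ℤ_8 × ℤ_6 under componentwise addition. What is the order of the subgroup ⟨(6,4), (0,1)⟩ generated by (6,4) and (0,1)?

24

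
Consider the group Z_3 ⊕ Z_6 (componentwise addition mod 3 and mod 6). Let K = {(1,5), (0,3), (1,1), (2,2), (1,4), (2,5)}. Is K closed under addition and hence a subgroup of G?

The identity (0,0) ∉ K, so K is not a subgroup.

No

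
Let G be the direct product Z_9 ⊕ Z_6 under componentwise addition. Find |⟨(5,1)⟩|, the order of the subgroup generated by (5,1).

The order of (5,1) in Z_9 × Z_6 is lcm(ord(5) in Z_9, ord(1) in Z_6).
ord(5) = 9 and ord(1) = 6, so |⟨(5,1)⟩| = lcm(9, 6) = 18.

18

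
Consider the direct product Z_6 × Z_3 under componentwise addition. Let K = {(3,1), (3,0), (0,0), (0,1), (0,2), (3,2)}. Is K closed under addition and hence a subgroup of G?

Yes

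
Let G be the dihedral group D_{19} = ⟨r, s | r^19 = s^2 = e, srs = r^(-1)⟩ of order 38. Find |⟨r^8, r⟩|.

|⟨r^8⟩| = 19 and |⟨r⟩| = 19, so |H| is a multiple of lcm(19, 19) = 19 and divides |G| = 38.
Closing under the operation: H = {e, r, r^2, r^3, r^4, r^5, r^6, r^7, r^8, r^9, r^10, r^11, r^12, r^13, r^14, r^15, r^16, r^17, r^18}, so |H| = 19.

19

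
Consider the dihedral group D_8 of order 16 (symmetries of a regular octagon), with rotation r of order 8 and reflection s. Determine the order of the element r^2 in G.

4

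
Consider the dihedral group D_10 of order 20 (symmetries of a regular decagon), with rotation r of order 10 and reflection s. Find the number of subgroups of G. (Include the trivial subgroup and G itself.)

22

|G| = 20, so by Lagrange every subgroup order divides 20. Divisors: 1, 2, 4, 5, 10, 20.
Subgroups by order — order 1: 1; order 2: 11; order 4: 5; order 5: 1; order 10: 3; order 20: 1.
Total: 1 + 11 + 5 + 1 + 3 + 1 = 22.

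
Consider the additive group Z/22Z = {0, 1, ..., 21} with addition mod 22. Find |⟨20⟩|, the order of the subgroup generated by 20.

In Z/22Z, the order of an element a is n/gcd(a, n).
gcd(20, 22) = 2, so |⟨20⟩| = 22/2 = 11.

11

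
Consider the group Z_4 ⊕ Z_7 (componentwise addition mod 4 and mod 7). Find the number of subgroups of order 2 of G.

|G| = 28 and 2 | 28, so subgroups of order 2 are possible by Lagrange.
The subgroups of order 2 are: {(0,0), (2,0)}.
So G has 1 subgroup of order 2.

1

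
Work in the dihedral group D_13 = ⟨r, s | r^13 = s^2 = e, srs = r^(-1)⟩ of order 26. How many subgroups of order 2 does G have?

13

|G| = 26 and 2 | 26, so subgroups of order 2 are possible by Lagrange.
The subgroups of order 2 are: {e, r^10s}; {e, r^11s}; {e, r^12s}; {e, r^2s}; … (13 in all).
So G has 13 subgroups of order 2.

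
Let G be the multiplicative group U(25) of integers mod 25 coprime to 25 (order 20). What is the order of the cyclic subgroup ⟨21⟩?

5

Compute successive powers of 21 mod 25: 21, 16, 11, 6, 1; 21^5 ≡ 1 (mod 25).
So |⟨21⟩| = 5.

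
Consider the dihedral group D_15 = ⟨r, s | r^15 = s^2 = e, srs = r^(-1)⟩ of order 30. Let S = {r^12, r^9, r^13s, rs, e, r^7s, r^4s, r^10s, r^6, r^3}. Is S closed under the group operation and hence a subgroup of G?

Yes

|S| = 10 divides |G| = 30, consistent with Lagrange.
S contains the identity, every element's inverse is in S, and S is closed under ·: it is a subgroup.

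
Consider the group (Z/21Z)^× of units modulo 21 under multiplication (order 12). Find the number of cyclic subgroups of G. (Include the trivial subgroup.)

Group the elements of G by the cyclic subgroup they generate; each cyclic subgroup of order d accounts for φ(d) elements.
Cyclic subgroups by order — order 1: 1; order 2: 3; order 3: 1; order 6: 3.
Total: 8.

8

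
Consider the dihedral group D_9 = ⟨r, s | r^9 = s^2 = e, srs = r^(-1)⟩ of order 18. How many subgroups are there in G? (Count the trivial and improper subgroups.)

16

|G| = 18, so by Lagrange every subgroup order divides 18. Divisors: 1, 2, 3, 6, 9, 18.
Subgroups by order — order 1: 1; order 2: 9; order 3: 1; order 6: 3; order 9: 1; order 18: 1.
Total: 1 + 9 + 1 + 3 + 1 + 1 = 16.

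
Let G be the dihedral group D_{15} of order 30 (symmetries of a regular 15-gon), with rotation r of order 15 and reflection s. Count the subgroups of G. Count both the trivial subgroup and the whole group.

28

|G| = 30, so by Lagrange every subgroup order divides 30. Divisors: 1, 2, 3, 5, 6, 10, 15, 30.
Subgroups by order — order 1: 1; order 2: 15; order 3: 1; order 5: 1; order 6: 5; order 10: 3; order 15: 1; order 30: 1.
Total: 1 + 15 + 1 + 1 + 5 + 3 + 1 + 1 = 28.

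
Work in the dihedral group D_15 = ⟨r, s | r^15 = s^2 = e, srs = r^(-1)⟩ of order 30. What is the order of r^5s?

2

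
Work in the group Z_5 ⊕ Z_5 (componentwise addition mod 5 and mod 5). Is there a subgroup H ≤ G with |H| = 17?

17 does not divide |G| = 25, so by Lagrange no subgroup of order 17 exists.

No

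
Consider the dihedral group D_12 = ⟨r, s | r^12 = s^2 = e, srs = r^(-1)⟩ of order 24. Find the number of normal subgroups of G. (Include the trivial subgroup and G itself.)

9

G has 34 subgroups. Checking conjugation-invariance by order — order 1: 1/1 normal; order 2: 1/13 normal; order 3: 1/1 normal; order 4: 1/7 normal; order 6: 1/5 normal; order 8: 0/3 normal; order 12: 3/3 normal; order 24: 1/1 normal.
Total normal subgroups: 9.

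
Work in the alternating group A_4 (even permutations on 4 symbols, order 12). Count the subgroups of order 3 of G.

4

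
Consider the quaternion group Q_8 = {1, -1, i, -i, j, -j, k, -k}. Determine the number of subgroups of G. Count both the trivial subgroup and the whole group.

6

|G| = 8, so by Lagrange every subgroup order divides 8. Divisors: 1, 2, 4, 8.
Subgroups by order — order 1: 1; order 2: 1; order 4: 3; order 8: 1.
Total: 1 + 1 + 3 + 1 = 6.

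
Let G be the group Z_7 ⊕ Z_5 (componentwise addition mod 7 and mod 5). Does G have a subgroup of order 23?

No

23 does not divide |G| = 35, so by Lagrange no subgroup of order 23 exists.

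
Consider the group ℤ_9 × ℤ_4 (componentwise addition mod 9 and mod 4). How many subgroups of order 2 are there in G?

1

|G| = 36 and 2 | 36, so subgroups of order 2 are possible by Lagrange.
The subgroups of order 2 are: {(0,0), (0,2)}.
So G has 1 subgroup of order 2.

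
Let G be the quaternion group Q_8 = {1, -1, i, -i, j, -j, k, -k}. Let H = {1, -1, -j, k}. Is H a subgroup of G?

k ∈ H but its inverse -k ∉ H, so H is not a subgroup.

No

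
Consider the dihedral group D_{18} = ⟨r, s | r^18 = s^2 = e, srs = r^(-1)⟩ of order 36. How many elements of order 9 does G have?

The elements of order 9 are: r^2, r^4, r^8, r^10, r^14, r^16.
That's 6.

6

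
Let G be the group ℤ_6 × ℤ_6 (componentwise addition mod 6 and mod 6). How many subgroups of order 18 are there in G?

|G| = 36 and 18 | 36, so subgroups of order 18 are possible by Lagrange.
The subgroups of order 18 are: {(0,0), (0,1), (0,2), (0,3), (0,4), (0,5), (2,0), (2,1), (2,2), (2,3), (2,4), (2,5), (4,0), (4,1), (4,2), (4,3), (4,4), (4,5)}; {(0,0), (0,2), (0,4), (1,0), (1,2), (1,4), (2,0), (2,2), (2,4), (3,0), (3,2), (3,4), (4,0), (4,2), (4,4), (5,0), (5,2), (5,4)}; {(0,0), (0,2), (0,4), (1,1), (1,3), (1,5), (2,0), (2,2), (2,4), (3,1), (3,3), (3,5), (4,0), (4,2), (4,4), (5,1), (5,3), (5,5)}.
So G has 3 subgroups of order 18.

3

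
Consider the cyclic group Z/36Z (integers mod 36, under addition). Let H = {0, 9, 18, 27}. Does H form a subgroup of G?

Yes

|H| = 4 divides |G| = 36, consistent with Lagrange.
H contains the identity, every element's inverse is in H, and H is closed under +: it is a subgroup.
In fact H = ⟨9⟩.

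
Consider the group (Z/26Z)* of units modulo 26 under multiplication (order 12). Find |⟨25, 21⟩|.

4

|⟨25⟩| = 2 and |⟨21⟩| = 4, so |H| is a multiple of lcm(2, 4) = 4 and divides |G| = 12.
Closing under the operation: H = {1, 5, 21, 25}, so |H| = 4.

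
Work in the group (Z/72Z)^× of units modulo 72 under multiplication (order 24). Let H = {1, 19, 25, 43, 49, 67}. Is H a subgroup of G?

Yes

|H| = 6 divides |G| = 24, consistent with Lagrange.
H contains the identity, every element's inverse is in H, and H is closed under ·: it is a subgroup.
In fact H = ⟨67⟩.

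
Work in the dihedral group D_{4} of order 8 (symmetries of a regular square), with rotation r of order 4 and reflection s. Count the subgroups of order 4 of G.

3

|G| = 8 and 4 | 8, so subgroups of order 4 are possible by Lagrange.
The subgroups of order 4 are: {e, r, r^2, r^3}; {e, r^2, s, r^2s}; {e, r^2, rs, r^3s}.
So G has 3 subgroups of order 4.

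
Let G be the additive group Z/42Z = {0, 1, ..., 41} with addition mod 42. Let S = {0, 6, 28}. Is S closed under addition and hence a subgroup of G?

28 ∈ S but its inverse 14 ∉ S, so S is not a subgroup.

No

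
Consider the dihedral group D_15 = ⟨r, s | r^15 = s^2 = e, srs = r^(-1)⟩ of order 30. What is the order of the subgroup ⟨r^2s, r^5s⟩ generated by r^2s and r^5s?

10

|⟨r^2s⟩| = 2 and |⟨r^5s⟩| = 2, so |H| is a multiple of lcm(2, 2) = 2 and divides |G| = 30.
Closing under the operation: H = {e, r^3, r^6, r^9, r^12, r^2s, r^5s, r^8s, r^11s, r^14s}, so |H| = 10.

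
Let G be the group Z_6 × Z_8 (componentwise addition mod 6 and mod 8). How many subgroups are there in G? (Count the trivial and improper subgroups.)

22

|G| = 48, so by Lagrange every subgroup order divides 48. Divisors: 1, 2, 3, 4, 6, 8, 12, 16, 24, 48.
Subgroups by order — order 1: 1; order 2: 3; order 3: 1; order 4: 3; order 6: 3; order 8: 3; order 12: 3; order 16: 1; order 24: 3; order 48: 1.
Total: 1 + 3 + 1 + 3 + 3 + 3 + 3 + 1 + 3 + 1 = 22.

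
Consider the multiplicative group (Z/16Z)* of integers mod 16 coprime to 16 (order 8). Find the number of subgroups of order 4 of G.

|G| = 8 and 4 | 8, so subgroups of order 4 are possible by Lagrange.
The subgroups of order 4 are: {1, 3, 9, 11}; {1, 5, 9, 13}; {1, 7, 9, 15}.
So G has 3 subgroups of order 4.

3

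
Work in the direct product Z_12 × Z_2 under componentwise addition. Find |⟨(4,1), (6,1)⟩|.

12

|⟨(4,1)⟩| = 6 and |⟨(6,1)⟩| = 2, so |H| is a multiple of lcm(6, 2) = 6 and divides |G| = 24.
Closing under the operation: H = {(0,0), (0,1), (2,0), (2,1), (4,0), (4,1), (6,0), (6,1), (8,0), (8,1), (10,0), (10,1)}, so |H| = 12.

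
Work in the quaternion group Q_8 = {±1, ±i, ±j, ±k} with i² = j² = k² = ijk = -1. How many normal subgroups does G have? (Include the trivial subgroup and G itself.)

G has 6 subgroups. Checking conjugation-invariance by order — order 1: 1/1 normal; order 2: 1/1 normal; order 4: 3/3 normal; order 8: 1/1 normal.
Total normal subgroups: 6.

6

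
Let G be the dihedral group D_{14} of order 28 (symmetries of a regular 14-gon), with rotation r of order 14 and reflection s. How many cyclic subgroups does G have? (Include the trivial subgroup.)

18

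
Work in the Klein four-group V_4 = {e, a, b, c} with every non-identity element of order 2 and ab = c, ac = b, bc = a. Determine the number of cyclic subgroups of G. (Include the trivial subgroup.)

Group the elements of G by the cyclic subgroup they generate; each cyclic subgroup of order d accounts for φ(d) elements.
Cyclic subgroups by order — order 1: 1; order 2: 3.
Total: 4.

4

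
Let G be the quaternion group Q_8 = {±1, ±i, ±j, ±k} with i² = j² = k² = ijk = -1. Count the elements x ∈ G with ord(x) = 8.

0

No element of G has order 8 (even though 8 | 8).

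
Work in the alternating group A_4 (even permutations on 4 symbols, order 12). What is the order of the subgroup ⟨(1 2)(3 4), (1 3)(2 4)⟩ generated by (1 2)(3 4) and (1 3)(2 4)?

|⟨(1 2)(3 4)⟩| = 2 and |⟨(1 3)(2 4)⟩| = 2, so |H| is a multiple of lcm(2, 2) = 2 and divides |G| = 12.
Closing under the operation: H = {e, (1 2)(3 4), (1 3)(2 4), (1 4)(2 3)}, so |H| = 4.

4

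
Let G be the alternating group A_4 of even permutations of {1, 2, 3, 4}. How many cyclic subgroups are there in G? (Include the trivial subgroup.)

Group the elements of G by the cyclic subgroup they generate; each cyclic subgroup of order d accounts for φ(d) elements.
Cyclic subgroups by order — order 1: 1; order 2: 3; order 3: 4.
Total: 8.

8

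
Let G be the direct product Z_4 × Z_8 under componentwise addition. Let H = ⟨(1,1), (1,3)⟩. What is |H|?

16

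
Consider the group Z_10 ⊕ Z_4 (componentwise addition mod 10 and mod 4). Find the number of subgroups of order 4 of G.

|G| = 40 and 4 | 40, so subgroups of order 4 are possible by Lagrange.
The subgroups of order 4 are: {(0,0), (0,1), (0,2), (0,3)}; {(0,0), (0,2), (5,0), (5,2)}; {(0,0), (0,2), (5,1), (5,3)}.
So G has 3 subgroups of order 4.

3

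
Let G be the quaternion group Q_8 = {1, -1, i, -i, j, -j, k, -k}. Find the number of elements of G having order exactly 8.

No element of G has order 8 (even though 8 | 8).

0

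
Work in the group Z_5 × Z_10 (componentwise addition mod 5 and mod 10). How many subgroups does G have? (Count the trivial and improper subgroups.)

16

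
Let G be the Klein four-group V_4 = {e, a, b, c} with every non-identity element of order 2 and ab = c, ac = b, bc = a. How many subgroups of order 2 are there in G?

3

|G| = 4 and 2 | 4, so subgroups of order 2 are possible by Lagrange.
The subgroups of order 2 are: {e, a}; {e, b}; {e, c}.
So G has 3 subgroups of order 2.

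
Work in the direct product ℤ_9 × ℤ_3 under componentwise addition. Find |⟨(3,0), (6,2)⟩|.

|⟨(3,0)⟩| = 3 and |⟨(6,2)⟩| = 3, so |H| is a multiple of lcm(3, 3) = 3 and divides |G| = 27.
Closing under the operation: H = {(0,0), (0,1), (0,2), (3,0), (3,1), (3,2), (6,0), (6,1), (6,2)}, so |H| = 9.

9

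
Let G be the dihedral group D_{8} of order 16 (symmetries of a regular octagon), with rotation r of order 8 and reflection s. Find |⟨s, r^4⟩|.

4

|⟨s⟩| = 2 and |⟨r^4⟩| = 2, so |H| is a multiple of lcm(2, 2) = 2 and divides |G| = 16.
Closing under the operation: H = {e, r^4, s, r^4s}, so |H| = 4.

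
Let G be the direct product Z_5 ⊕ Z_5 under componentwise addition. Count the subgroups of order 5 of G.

6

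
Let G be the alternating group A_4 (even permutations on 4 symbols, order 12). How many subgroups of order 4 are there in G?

|G| = 12 and 4 | 12, so subgroups of order 4 are possible by Lagrange.
The subgroups of order 4 are: {e, (1 2)(3 4), (1 3)(2 4), (1 4)(2 3)}.
So G has 1 subgroup of order 4.

1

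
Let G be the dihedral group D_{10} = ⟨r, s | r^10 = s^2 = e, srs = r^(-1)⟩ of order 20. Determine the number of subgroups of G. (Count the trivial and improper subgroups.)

|G| = 20, so by Lagrange every subgroup order divides 20. Divisors: 1, 2, 4, 5, 10, 20.
Subgroups by order — order 1: 1; order 2: 11; order 4: 5; order 5: 1; order 10: 3; order 20: 1.
Total: 1 + 11 + 5 + 1 + 3 + 1 = 22.

22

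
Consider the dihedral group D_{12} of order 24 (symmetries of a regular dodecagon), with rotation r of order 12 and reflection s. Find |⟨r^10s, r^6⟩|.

|⟨r^10s⟩| = 2 and |⟨r^6⟩| = 2, so |H| is a multiple of lcm(2, 2) = 2 and divides |G| = 24.
Closing under the operation: H = {e, r^6, r^4s, r^10s}, so |H| = 4.

4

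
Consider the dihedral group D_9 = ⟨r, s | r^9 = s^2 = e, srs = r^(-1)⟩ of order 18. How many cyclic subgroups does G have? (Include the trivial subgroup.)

Each element a generates a cyclic subgroup ⟨a⟩; distinct elements may generate the same one (a cyclic group of order d has φ(d) generators).
Cyclic subgroups by order — order 1: 1; order 2: 9; order 3: 1; order 9: 1.
Total: 12.

12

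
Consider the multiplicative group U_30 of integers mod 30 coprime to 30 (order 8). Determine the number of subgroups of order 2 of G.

|G| = 8 and 2 | 8, so subgroups of order 2 are possible by Lagrange.
The subgroups of order 2 are: {1, 11}; {1, 19}; {1, 29}.
So G has 3 subgroups of order 2.

3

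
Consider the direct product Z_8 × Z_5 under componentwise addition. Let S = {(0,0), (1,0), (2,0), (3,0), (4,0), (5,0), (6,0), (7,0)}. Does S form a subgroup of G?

|S| = 8 divides |G| = 40, consistent with Lagrange.
S contains the identity, every element's inverse is in S, and S is closed under +: it is a subgroup.
In fact S = ⟨(7,0)⟩.

Yes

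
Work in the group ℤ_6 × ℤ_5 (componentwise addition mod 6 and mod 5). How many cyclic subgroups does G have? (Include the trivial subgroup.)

8

Group the elements of G by the cyclic subgroup they generate; each cyclic subgroup of order d accounts for φ(d) elements.
Cyclic subgroups by order — order 1: 1; order 2: 1; order 3: 1; order 5: 1; order 6: 1; order 10: 1; order 15: 1; order 30: 1.
Total: 8.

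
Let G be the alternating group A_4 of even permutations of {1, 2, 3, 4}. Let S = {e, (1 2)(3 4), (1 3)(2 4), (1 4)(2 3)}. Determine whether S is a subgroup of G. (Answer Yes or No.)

Yes

|S| = 4 divides |G| = 12, consistent with Lagrange.
S contains the identity, every element's inverse is in S, and S is closed under ∘: it is a subgroup.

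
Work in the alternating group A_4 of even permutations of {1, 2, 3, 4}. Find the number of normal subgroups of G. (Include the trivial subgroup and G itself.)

G has 10 subgroups. Checking conjugation-invariance by order — order 1: 1/1 normal; order 2: 0/3 normal; order 3: 0/4 normal; order 4: 1/1 normal; order 12: 1/1 normal.
Total normal subgroups: 3.

3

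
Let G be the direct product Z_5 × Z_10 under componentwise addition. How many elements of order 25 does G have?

An element (a,b) has order lcm(ord(a), ord(b)); count pairs with lcm equal to 25.
Enumerating gives 0 such elements.

0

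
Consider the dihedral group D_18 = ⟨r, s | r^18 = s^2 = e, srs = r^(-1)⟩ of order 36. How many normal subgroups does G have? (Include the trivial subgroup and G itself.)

G has 45 subgroups. Checking conjugation-invariance by order — order 1: 1/1 normal; order 2: 1/19 normal; order 3: 1/1 normal; order 4: 0/9 normal; order 6: 1/7 normal; order 9: 1/1 normal; order 12: 0/3 normal; order 18: 3/3 normal; order 36: 1/1 normal.
Total normal subgroups: 9.

9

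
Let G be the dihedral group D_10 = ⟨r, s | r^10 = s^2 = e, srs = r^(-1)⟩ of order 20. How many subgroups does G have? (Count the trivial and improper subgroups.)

22

|G| = 20, so by Lagrange every subgroup order divides 20. Divisors: 1, 2, 4, 5, 10, 20.
Subgroups by order — order 1: 1; order 2: 11; order 4: 5; order 5: 1; order 10: 3; order 20: 1.
Total: 1 + 11 + 5 + 1 + 3 + 1 = 22.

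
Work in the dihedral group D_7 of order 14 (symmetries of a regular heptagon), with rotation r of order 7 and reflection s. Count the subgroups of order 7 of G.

1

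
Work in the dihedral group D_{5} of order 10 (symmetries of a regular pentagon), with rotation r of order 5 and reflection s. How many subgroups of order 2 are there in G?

5

|G| = 10 and 2 | 10, so subgroups of order 2 are possible by Lagrange.
The subgroups of order 2 are: {e, r^2s}; {e, r^3s}; {e, r^4s}; {e, rs}; … (5 in all).
So G has 5 subgroups of order 2.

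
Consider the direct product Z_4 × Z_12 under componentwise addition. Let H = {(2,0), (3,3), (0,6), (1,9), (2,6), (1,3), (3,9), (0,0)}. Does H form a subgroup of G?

Yes

|H| = 8 divides |G| = 48, consistent with Lagrange.
H contains the identity, every element's inverse is in H, and H is closed under +: it is a subgroup.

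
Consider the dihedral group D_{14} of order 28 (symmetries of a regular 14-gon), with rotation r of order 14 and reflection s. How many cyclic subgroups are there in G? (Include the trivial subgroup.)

Each element a generates a cyclic subgroup ⟨a⟩; distinct elements may generate the same one (a cyclic group of order d has φ(d) generators).
Cyclic subgroups by order — order 1: 1; order 2: 15; order 7: 1; order 14: 1.
Total: 18.

18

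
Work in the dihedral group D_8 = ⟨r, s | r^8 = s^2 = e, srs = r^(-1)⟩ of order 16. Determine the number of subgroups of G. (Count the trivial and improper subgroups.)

19

|G| = 16, so by Lagrange every subgroup order divides 16. Divisors: 1, 2, 4, 8, 16.
Subgroups by order — order 1: 1; order 2: 9; order 4: 5; order 8: 3; order 16: 1.
Total: 1 + 9 + 5 + 3 + 1 = 19.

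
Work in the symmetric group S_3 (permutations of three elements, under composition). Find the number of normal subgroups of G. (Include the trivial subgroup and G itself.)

3

G has 6 subgroups. Checking conjugation-invariance by order — order 1: 1/1 normal; order 2: 0/3 normal; order 3: 1/1 normal; order 6: 1/1 normal.
Total normal subgroups: 3.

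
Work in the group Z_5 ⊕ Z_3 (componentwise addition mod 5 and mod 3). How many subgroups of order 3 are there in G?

|G| = 15 and 3 | 15, so subgroups of order 3 are possible by Lagrange.
The subgroups of order 3 are: {(0,0), (0,1), (0,2)}.
So G has 1 subgroup of order 3.

1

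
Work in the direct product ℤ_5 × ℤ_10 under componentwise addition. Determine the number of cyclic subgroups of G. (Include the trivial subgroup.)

Group the elements of G by the cyclic subgroup they generate; each cyclic subgroup of order d accounts for φ(d) elements.
Cyclic subgroups by order — order 1: 1; order 2: 1; order 5: 6; order 10: 6.
Total: 14.

14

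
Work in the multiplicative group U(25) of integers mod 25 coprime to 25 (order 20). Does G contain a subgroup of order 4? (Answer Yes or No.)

Yes

4 | 20. A subgroup of order 4 is {1, 7, 18, 24}.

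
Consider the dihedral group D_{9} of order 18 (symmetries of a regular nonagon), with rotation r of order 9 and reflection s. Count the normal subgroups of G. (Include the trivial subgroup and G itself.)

G has 16 subgroups. Checking conjugation-invariance by order — order 1: 1/1 normal; order 2: 0/9 normal; order 3: 1/1 normal; order 6: 0/3 normal; order 9: 1/1 normal; order 18: 1/1 normal.
Total normal subgroups: 4.

4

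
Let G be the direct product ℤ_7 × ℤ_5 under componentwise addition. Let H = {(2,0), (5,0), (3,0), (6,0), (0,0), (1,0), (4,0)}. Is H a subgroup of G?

Yes

|H| = 7 divides |G| = 35, consistent with Lagrange.
H contains the identity, every element's inverse is in H, and H is closed under +: it is a subgroup.
In fact H = ⟨(4,0)⟩.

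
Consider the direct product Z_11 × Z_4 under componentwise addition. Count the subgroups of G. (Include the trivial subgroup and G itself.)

6

|G| = 44, so by Lagrange every subgroup order divides 44. Divisors: 1, 2, 4, 11, 22, 44.
Subgroups by order — order 1: 1; order 2: 1; order 4: 1; order 11: 1; order 22: 1; order 44: 1.
Total: 1 + 1 + 1 + 1 + 1 + 1 = 6.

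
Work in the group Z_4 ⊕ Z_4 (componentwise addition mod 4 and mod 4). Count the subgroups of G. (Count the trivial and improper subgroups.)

|G| = 16, so by Lagrange every subgroup order divides 16. Divisors: 1, 2, 4, 8, 16.
Subgroups by order — order 1: 1; order 2: 3; order 4: 7; order 8: 3; order 16: 1.
Total: 1 + 3 + 7 + 3 + 1 = 15.

15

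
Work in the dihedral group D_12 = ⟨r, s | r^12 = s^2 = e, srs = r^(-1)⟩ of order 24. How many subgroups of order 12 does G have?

|G| = 24 and 12 | 24, so subgroups of order 12 are possible by Lagrange.
The subgroups of order 12 are: {e, r, r^2, r^3, r^4, r^5, r^6, r^7, r^8, r^9, r^10, r^11}; {e, r^2, r^4, r^6, r^8, r^10, s, r^2s, r^4s, r^6s, r^8s, r^10s}; {e, r^2, r^4, r^6, r^8, r^10, rs, r^3s, r^5s, r^7s, r^9s, r^11s}.
So G has 3 subgroups of order 12.

3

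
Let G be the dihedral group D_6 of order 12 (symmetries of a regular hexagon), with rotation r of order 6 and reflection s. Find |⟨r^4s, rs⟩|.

4

|⟨r^4s⟩| = 2 and |⟨rs⟩| = 2, so |H| is a multiple of lcm(2, 2) = 2 and divides |G| = 12.
Closing under the operation: H = {e, r^3, rs, r^4s}, so |H| = 4.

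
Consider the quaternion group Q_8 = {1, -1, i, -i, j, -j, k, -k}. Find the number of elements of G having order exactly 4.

6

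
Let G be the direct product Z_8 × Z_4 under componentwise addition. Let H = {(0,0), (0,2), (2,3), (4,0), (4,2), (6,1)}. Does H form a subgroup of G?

|H| = 6 does not divide |G| = 32, so by Lagrange H is not a subgroup.

No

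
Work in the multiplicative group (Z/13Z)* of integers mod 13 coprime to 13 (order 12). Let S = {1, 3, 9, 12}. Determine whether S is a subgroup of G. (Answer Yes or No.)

No

Closure fails: 3 · 12 = 10 ∉ S. So S is not a subgroup.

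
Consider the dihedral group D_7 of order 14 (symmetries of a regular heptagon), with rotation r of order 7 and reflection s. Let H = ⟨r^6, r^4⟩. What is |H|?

|⟨r^6⟩| = 7 and |⟨r^4⟩| = 7, so |H| is a multiple of lcm(7, 7) = 7 and divides |G| = 14.
Closing under the operation: H = {e, r, r^2, r^3, r^4, r^5, r^6}, so |H| = 7.

7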